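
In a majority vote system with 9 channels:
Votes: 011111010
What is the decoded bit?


Ones: 6 out of 9
Threshold: 5

1 (6/9 voted 1)


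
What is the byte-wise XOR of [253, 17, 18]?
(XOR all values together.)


XOR chain: 253 ^ 17 ^ 18 = 254

254


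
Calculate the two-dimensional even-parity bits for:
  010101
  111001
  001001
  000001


Row parities: 1001
Column parities: 100100

Row P: 1001, Col P: 100100, Corner: 0


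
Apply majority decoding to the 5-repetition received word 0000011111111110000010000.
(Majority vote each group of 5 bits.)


Groups: 00000, 11111, 11111, 00000, 10000
Majority votes: 01100

01100


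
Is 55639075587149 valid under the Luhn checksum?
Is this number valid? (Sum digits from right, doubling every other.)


Luhn sum = 63
63 mod 10 = 3

Invalid (Luhn sum mod 10 = 3)


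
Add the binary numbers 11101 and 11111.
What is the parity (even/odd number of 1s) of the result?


11101 = 29
11111 = 31
Sum = 60 = 111100
1s count = 4

even parity (4 ones in 111100)


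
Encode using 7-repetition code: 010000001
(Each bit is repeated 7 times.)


Each bit -> 7 copies

000000011111110000000000000000000000000000000000000000001111111


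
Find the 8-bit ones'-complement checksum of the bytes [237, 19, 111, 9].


Sum = 376 mod 256 = 120
Complement = 135

135


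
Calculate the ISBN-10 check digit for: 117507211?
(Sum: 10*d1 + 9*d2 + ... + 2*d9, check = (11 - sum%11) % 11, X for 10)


Weighted sum: 158
158 mod 11 = 4

Check digit: 7


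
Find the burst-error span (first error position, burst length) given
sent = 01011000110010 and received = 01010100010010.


XOR: 00001100100000

Burst at position 4, length 5


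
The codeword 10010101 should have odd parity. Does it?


Number of 1s: 4

No, parity error (4 ones)


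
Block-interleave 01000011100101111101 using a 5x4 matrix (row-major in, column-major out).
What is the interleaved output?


Matrix:
  0100
  0011
  1001
  0111
  1101
Read columns: 00101100110101001111

00101100110101001111


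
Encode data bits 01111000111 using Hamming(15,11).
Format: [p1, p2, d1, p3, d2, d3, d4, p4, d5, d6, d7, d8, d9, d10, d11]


Parity bits: p1=1, p2=0, p3=0, p4=0

100011101000111


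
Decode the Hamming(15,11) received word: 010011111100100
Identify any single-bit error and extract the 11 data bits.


Syndrome = 0: no error detected

Data: 01111100100 (no errors)


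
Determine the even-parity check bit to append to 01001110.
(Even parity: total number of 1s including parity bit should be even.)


Number of 1s in data: 4
Parity bit: 0

0


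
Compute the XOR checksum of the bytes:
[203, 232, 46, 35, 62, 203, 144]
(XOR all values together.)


XOR chain: 203 ^ 232 ^ 46 ^ 35 ^ 62 ^ 203 ^ 144 = 75

75


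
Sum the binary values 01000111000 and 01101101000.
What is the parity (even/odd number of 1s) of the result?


01000111000 = 568
01101101000 = 872
Sum = 1440 = 10110100000
1s count = 4

even parity (4 ones in 10110100000)


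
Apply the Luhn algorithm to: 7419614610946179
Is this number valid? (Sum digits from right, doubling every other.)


Luhn sum = 71
71 mod 10 = 1

Invalid (Luhn sum mod 10 = 1)


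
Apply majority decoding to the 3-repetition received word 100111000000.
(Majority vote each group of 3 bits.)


Groups: 100, 111, 000, 000
Majority votes: 0100

0100


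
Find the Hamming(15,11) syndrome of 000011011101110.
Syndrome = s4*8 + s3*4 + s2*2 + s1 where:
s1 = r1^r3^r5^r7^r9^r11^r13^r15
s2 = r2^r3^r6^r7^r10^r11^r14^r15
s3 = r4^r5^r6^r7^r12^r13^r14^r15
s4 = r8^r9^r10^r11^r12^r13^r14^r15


s1=1, s2=1, s3=1, s4=0

Syndrome = 7 (error at position 7)


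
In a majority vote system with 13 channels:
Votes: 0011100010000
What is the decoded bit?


Ones: 4 out of 13
Threshold: 7

0 (4/13 voted 1)


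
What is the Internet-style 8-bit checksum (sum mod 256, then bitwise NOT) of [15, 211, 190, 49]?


Sum = 465 mod 256 = 209
Complement = 46

46


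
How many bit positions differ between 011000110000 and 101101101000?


XOR: 110101011000
Count of 1s: 6

6


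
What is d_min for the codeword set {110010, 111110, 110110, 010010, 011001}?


Comparing all pairs, minimum distance: 1
Can detect 0 errors, correct 0 errors

1


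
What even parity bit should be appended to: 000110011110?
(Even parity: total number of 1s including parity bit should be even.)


Number of 1s in data: 6
Parity bit: 0

0


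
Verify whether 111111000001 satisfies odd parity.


Number of 1s: 7

Yes, parity is correct (7 ones)


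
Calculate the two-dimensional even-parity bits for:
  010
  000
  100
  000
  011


Row parities: 10100
Column parities: 101

Row P: 10100, Col P: 101, Corner: 0


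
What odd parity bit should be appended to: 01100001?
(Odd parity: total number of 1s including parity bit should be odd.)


Number of 1s in data: 3
Parity bit: 0

0


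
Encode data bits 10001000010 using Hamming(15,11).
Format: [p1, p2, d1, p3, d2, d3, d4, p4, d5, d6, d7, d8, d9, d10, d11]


Parity bits: p1=0, p2=0, p3=1, p4=0

001100001000010


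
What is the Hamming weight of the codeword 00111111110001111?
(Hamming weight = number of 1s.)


Counting 1s in 00111111110001111

12


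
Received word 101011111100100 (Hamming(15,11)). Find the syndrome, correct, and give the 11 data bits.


Syndrome = 0: no error detected

Data: 11111100100 (no errors)


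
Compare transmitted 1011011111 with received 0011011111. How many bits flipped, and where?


XOR: 1000000000

1 error(s) at position(s): 0


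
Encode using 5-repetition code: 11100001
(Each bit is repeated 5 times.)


Each bit -> 5 copies

1111111111111110000000000000000000011111


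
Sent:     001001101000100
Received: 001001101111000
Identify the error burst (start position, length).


XOR: 000000000111100

Burst at position 9, length 4


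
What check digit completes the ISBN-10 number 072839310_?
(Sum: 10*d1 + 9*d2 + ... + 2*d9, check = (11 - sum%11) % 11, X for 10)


Weighted sum: 213
213 mod 11 = 4

Check digit: 7


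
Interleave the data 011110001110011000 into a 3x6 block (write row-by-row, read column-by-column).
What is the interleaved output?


Matrix:
  011110
  001110
  011000
Read columns: 000101111110110000

000101111110110000


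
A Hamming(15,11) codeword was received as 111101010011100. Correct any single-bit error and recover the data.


Syndrome = 0: no error detected

Data: 10100011100 (no errors)


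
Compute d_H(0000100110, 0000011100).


XOR: 0000111010
Count of 1s: 4

4


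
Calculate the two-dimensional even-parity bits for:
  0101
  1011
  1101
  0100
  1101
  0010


Row parities: 011111
Column parities: 1000

Row P: 011111, Col P: 1000, Corner: 1


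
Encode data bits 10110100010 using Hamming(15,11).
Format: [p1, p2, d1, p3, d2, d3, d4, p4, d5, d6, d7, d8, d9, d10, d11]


Parity bits: p1=0, p2=1, p3=1, p4=0

011101100100010


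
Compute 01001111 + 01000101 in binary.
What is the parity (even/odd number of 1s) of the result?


01001111 = 79
01000101 = 69
Sum = 148 = 10010100
1s count = 3

odd parity (3 ones in 10010100)


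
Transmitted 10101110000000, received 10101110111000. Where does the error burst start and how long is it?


XOR: 00000000111000

Burst at position 8, length 3


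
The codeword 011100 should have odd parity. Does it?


Number of 1s: 3

Yes, parity is correct (3 ones)


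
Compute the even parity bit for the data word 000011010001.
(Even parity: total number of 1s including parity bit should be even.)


Number of 1s in data: 4
Parity bit: 0

0


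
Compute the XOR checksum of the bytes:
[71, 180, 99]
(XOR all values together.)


XOR chain: 71 ^ 180 ^ 99 = 144

144


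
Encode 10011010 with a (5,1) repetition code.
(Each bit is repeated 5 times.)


Each bit -> 5 copies

1111100000000001111111111000001111100000


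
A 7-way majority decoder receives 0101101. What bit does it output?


Ones: 4 out of 7
Threshold: 4

1 (4/7 voted 1)


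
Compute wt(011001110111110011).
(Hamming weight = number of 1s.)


Counting 1s in 011001110111110011

12


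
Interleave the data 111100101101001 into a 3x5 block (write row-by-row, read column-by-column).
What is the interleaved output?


Matrix:
  11110
  01011
  01001
Read columns: 100111100110011

100111100110011


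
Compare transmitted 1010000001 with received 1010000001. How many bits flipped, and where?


XOR: 0000000000

0 errors (received matches sent)


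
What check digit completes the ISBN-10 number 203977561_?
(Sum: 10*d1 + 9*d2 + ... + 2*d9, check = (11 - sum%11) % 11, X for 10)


Weighted sum: 224
224 mod 11 = 4

Check digit: 7


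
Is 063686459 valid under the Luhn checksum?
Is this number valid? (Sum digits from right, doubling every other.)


Luhn sum = 34
34 mod 10 = 4

Invalid (Luhn sum mod 10 = 4)


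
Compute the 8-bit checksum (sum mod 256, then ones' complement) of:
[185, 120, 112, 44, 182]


Sum = 643 mod 256 = 131
Complement = 124

124


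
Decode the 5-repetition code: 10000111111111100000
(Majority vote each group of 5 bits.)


Groups: 10000, 11111, 11111, 00000
Majority votes: 0110

0110


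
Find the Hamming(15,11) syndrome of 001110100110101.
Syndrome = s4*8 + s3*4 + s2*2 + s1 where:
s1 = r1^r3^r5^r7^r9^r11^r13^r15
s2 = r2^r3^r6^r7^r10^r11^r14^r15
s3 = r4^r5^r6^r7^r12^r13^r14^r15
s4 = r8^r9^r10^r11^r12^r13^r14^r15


s1=0, s2=1, s3=1, s4=0

Syndrome = 6 (error at position 6)


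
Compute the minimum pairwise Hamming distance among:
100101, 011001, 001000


Comparing all pairs, minimum distance: 2
Can detect 1 errors, correct 0 errors

2


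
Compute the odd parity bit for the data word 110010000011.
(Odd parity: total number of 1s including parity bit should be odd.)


Number of 1s in data: 5
Parity bit: 0

0


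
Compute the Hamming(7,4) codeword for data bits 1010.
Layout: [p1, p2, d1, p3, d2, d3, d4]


Parity bits: p1=1, p2=0, p3=1

1011010


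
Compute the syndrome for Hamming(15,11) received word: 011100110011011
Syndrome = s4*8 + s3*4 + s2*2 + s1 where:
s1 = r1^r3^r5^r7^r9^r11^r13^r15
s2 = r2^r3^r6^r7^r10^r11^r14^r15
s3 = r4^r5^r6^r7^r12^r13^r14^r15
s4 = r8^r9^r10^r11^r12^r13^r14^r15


s1=0, s2=0, s3=1, s4=1

Syndrome = 12 (error at position 12)


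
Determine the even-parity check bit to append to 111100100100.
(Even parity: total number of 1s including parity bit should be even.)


Number of 1s in data: 6
Parity bit: 0

0


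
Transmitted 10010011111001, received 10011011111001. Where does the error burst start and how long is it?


XOR: 00001000000000

Burst at position 4, length 1


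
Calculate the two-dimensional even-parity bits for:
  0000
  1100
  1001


Row parities: 000
Column parities: 0101

Row P: 000, Col P: 0101, Corner: 0


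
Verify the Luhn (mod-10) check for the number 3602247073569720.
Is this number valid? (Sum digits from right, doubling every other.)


Luhn sum = 62
62 mod 10 = 2

Invalid (Luhn sum mod 10 = 2)


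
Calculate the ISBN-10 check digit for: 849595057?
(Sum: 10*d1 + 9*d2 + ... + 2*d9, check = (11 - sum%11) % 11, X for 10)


Weighted sum: 331
331 mod 11 = 1

Check digit: X


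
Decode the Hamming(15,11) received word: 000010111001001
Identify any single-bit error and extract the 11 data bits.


Syndrome = 0: no error detected

Data: 01011001001 (no errors)


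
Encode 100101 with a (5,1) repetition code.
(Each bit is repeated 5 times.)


Each bit -> 5 copies

111110000000000111110000011111


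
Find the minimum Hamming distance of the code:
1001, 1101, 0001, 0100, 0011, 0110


Comparing all pairs, minimum distance: 1
Can detect 0 errors, correct 0 errors

1


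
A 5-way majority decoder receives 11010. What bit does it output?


Ones: 3 out of 5
Threshold: 3

1 (3/5 voted 1)


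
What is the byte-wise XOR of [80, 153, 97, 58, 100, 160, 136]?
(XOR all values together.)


XOR chain: 80 ^ 153 ^ 97 ^ 58 ^ 100 ^ 160 ^ 136 = 222

222


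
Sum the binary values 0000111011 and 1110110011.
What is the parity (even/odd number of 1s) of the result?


0000111011 = 59
1110110011 = 947
Sum = 1006 = 1111101110
1s count = 8

even parity (8 ones in 1111101110)


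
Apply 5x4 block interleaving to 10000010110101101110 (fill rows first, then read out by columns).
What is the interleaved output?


Matrix:
  1000
  0010
  1101
  0110
  1110
Read columns: 10101001110101100100

10101001110101100100


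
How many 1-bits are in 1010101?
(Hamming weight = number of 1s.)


Counting 1s in 1010101

4


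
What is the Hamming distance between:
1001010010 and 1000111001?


XOR: 0001101011
Count of 1s: 5

5


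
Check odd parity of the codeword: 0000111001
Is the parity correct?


Number of 1s: 4

No, parity error (4 ones)


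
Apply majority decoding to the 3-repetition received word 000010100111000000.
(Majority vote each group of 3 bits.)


Groups: 000, 010, 100, 111, 000, 000
Majority votes: 000100

000100


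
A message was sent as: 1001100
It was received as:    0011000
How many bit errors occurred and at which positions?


XOR: 1010100

3 error(s) at position(s): 0, 2, 4


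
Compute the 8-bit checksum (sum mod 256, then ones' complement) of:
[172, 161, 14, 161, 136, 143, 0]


Sum = 787 mod 256 = 19
Complement = 236

236


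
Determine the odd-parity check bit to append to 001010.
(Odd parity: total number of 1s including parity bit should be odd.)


Number of 1s in data: 2
Parity bit: 1

1


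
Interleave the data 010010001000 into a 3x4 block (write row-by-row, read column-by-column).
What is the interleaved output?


Matrix:
  0100
  1000
  1000
Read columns: 011100000000

011100000000


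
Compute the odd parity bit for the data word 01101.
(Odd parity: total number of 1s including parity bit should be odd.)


Number of 1s in data: 3
Parity bit: 0

0


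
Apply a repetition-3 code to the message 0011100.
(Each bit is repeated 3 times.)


Each bit -> 3 copies

000000111111111000000


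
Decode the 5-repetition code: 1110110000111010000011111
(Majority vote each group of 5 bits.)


Groups: 11101, 10000, 11101, 00000, 11111
Majority votes: 10101

10101


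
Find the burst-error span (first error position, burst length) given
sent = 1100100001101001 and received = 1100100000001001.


XOR: 0000000001100000

Burst at position 9, length 2


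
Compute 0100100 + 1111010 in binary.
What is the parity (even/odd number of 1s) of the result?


0100100 = 36
1111010 = 122
Sum = 158 = 10011110
1s count = 5

odd parity (5 ones in 10011110)


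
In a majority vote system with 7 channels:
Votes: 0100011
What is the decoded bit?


Ones: 3 out of 7
Threshold: 4

0 (3/7 voted 1)


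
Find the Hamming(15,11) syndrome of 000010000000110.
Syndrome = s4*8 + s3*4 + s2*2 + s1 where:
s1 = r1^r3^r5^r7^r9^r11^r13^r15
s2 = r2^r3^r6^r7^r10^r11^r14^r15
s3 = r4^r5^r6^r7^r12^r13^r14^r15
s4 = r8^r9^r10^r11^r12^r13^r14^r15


s1=0, s2=1, s3=1, s4=0

Syndrome = 6 (error at position 6)


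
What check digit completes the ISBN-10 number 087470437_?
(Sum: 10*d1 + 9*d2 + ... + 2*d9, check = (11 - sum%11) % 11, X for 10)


Weighted sum: 237
237 mod 11 = 6

Check digit: 5


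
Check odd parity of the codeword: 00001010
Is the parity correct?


Number of 1s: 2

No, parity error (2 ones)


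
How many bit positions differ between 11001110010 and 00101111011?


XOR: 11100001001
Count of 1s: 5

5


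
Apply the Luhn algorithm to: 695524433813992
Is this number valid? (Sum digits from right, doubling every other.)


Luhn sum = 78
78 mod 10 = 8

Invalid (Luhn sum mod 10 = 8)


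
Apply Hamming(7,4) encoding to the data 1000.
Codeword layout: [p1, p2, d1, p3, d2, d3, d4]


Parity bits: p1=1, p2=1, p3=0

1110000


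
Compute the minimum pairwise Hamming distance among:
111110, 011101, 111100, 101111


Comparing all pairs, minimum distance: 1
Can detect 0 errors, correct 0 errors

1


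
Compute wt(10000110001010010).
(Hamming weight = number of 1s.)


Counting 1s in 10000110001010010

6


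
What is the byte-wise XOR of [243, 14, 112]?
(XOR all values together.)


XOR chain: 243 ^ 14 ^ 112 = 141

141


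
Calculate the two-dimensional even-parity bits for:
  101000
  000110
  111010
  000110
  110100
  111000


Row parities: 000011
Column parities: 011110

Row P: 000011, Col P: 011110, Corner: 0


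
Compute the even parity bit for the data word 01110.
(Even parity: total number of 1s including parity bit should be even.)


Number of 1s in data: 3
Parity bit: 1

1


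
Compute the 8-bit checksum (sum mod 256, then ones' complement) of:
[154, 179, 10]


Sum = 343 mod 256 = 87
Complement = 168

168


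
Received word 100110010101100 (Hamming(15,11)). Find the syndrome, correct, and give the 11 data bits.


Syndrome = 3: error at position 3

Data: 11000101100 (corrected bit 3)


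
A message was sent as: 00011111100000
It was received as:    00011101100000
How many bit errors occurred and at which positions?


XOR: 00000010000000

1 error(s) at position(s): 6


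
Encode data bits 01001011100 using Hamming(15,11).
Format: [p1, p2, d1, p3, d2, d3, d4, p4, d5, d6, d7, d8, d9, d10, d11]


Parity bits: p1=0, p2=1, p3=1, p4=0

010110001011100


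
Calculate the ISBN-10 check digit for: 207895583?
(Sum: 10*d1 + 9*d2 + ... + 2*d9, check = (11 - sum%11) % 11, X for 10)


Weighted sum: 261
261 mod 11 = 8

Check digit: 3


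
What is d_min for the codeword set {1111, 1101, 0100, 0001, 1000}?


Comparing all pairs, minimum distance: 1
Can detect 0 errors, correct 0 errors

1


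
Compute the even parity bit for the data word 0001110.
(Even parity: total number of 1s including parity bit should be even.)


Number of 1s in data: 3
Parity bit: 1

1


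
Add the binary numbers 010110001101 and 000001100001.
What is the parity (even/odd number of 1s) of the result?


010110001101 = 1421
000001100001 = 97
Sum = 1518 = 10111101110
1s count = 8

even parity (8 ones in 10111101110)


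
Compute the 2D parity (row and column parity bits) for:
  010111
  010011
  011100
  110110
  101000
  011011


Row parities: 011000
Column parities: 011101

Row P: 011000, Col P: 011101, Corner: 0


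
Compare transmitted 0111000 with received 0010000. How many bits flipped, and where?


XOR: 0101000

2 error(s) at position(s): 1, 3


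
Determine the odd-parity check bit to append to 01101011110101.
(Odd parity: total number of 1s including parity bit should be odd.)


Number of 1s in data: 9
Parity bit: 0

0


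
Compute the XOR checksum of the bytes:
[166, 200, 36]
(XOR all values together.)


XOR chain: 166 ^ 200 ^ 36 = 74

74


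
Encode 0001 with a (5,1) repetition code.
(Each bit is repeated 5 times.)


Each bit -> 5 copies

00000000000000011111


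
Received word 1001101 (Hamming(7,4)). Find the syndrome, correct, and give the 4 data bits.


Syndrome = 7: error at position 7

Data: 0100 (corrected bit 7)


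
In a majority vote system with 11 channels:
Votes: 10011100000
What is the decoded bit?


Ones: 4 out of 11
Threshold: 6

0 (4/11 voted 1)


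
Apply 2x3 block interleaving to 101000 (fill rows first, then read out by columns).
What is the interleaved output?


Matrix:
  101
  000
Read columns: 100010

100010


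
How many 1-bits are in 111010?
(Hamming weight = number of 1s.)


Counting 1s in 111010

4


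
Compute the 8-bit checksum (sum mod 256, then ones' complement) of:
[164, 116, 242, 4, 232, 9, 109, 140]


Sum = 1016 mod 256 = 248
Complement = 7

7


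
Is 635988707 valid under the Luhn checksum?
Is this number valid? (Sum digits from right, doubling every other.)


Luhn sum = 55
55 mod 10 = 5

Invalid (Luhn sum mod 10 = 5)


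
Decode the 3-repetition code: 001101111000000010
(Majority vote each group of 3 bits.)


Groups: 001, 101, 111, 000, 000, 010
Majority votes: 011000

011000


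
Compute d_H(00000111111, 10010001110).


XOR: 10010110001
Count of 1s: 5

5


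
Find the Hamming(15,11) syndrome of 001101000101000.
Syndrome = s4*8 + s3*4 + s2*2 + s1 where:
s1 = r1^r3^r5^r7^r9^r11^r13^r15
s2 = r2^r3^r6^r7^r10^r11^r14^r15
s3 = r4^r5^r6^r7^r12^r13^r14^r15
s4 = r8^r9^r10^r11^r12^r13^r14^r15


s1=1, s2=1, s3=1, s4=0

Syndrome = 7 (error at position 7)


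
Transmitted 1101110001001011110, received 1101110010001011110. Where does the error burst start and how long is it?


XOR: 0000000011000000000

Burst at position 8, length 2


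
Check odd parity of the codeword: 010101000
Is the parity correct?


Number of 1s: 3

Yes, parity is correct (3 ones)


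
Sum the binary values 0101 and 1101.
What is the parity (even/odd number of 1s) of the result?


0101 = 5
1101 = 13
Sum = 18 = 10010
1s count = 2

even parity (2 ones in 10010)


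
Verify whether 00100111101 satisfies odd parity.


Number of 1s: 6

No, parity error (6 ones)


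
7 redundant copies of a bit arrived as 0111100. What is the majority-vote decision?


Ones: 4 out of 7
Threshold: 4

1 (4/7 voted 1)


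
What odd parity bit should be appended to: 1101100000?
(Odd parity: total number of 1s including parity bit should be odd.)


Number of 1s in data: 4
Parity bit: 1

1


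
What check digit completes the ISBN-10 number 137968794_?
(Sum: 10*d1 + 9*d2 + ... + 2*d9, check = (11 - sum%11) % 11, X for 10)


Weighted sum: 295
295 mod 11 = 9

Check digit: 2


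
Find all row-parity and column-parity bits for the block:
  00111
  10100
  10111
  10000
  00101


Row parities: 10010
Column parities: 10001

Row P: 10010, Col P: 10001, Corner: 0


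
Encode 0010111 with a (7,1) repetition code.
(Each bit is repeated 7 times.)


Each bit -> 7 copies

0000000000000011111110000000111111111111111111111


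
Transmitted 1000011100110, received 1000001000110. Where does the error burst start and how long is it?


XOR: 0000010100000

Burst at position 5, length 3


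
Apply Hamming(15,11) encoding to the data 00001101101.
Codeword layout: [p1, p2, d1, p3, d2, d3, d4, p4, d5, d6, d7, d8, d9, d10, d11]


Parity bits: p1=1, p2=0, p3=1, p4=1

100100011101101


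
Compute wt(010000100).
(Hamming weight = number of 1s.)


Counting 1s in 010000100

2


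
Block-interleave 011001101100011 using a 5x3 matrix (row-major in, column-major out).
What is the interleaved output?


Matrix:
  011
  001
  101
  100
  011
Read columns: 001101000111101

001101000111101


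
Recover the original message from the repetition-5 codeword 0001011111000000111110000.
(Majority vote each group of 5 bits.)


Groups: 00010, 11111, 00000, 01111, 10000
Majority votes: 01010

01010


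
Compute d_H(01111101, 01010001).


XOR: 00101100
Count of 1s: 3

3


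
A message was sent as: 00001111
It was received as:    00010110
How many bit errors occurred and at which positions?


XOR: 00011001

3 error(s) at position(s): 3, 4, 7


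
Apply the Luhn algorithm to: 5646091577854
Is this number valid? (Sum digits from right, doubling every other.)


Luhn sum = 51
51 mod 10 = 1

Invalid (Luhn sum mod 10 = 1)


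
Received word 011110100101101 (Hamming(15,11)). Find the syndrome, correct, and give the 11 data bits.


Syndrome = 3: error at position 3

Data: 01010101101 (corrected bit 3)


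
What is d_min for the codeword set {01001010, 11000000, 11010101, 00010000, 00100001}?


Comparing all pairs, minimum distance: 3
Can detect 2 errors, correct 1 errors

3


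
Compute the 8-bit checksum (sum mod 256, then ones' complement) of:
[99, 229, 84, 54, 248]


Sum = 714 mod 256 = 202
Complement = 53

53


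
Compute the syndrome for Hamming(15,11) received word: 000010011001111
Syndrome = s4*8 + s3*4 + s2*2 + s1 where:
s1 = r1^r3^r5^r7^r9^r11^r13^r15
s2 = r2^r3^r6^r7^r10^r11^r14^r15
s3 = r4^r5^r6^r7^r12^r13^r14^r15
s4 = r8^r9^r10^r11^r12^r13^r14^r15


s1=0, s2=0, s3=1, s4=0

Syndrome = 4 (error at position 4)


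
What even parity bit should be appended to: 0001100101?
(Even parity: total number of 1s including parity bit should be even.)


Number of 1s in data: 4
Parity bit: 0

0


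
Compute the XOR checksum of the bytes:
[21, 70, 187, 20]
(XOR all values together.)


XOR chain: 21 ^ 70 ^ 187 ^ 20 = 252

252


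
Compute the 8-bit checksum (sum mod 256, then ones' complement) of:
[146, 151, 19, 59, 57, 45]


Sum = 477 mod 256 = 221
Complement = 34

34


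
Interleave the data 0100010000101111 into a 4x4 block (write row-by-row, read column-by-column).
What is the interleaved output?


Matrix:
  0100
  0100
  0010
  1111
Read columns: 0001110100110001

0001110100110001


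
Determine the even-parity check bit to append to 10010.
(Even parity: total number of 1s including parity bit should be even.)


Number of 1s in data: 2
Parity bit: 0

0


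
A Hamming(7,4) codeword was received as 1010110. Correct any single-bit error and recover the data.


Syndrome = 1: error at position 1

Data: 1110 (corrected bit 1)


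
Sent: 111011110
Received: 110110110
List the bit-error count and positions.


XOR: 001101000

3 error(s) at position(s): 2, 3, 5


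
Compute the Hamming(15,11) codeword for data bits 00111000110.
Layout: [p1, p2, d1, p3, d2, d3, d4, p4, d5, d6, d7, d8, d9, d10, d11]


Parity bits: p1=1, p2=1, p3=0, p4=1

110001111000110


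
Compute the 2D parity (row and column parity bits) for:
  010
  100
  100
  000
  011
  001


Row parities: 111001
Column parities: 000

Row P: 111001, Col P: 000, Corner: 0


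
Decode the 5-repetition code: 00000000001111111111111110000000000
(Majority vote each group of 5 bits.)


Groups: 00000, 00000, 11111, 11111, 11111, 00000, 00000
Majority votes: 0011100

0011100


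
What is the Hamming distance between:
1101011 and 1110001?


XOR: 0011010
Count of 1s: 3

3


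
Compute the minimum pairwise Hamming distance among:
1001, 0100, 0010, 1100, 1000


Comparing all pairs, minimum distance: 1
Can detect 0 errors, correct 0 errors

1


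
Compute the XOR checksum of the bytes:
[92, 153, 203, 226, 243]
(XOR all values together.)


XOR chain: 92 ^ 153 ^ 203 ^ 226 ^ 243 = 31

31


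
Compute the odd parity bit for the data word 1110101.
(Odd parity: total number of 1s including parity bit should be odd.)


Number of 1s in data: 5
Parity bit: 0

0


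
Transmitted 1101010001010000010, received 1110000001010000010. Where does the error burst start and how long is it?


XOR: 0011010000000000000

Burst at position 2, length 4


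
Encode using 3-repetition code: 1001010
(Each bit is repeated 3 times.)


Each bit -> 3 copies

111000000111000111000


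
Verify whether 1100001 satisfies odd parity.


Number of 1s: 3

Yes, parity is correct (3 ones)


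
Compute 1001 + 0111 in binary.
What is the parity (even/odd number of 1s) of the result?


1001 = 9
0111 = 7
Sum = 16 = 10000
1s count = 1

odd parity (1 ones in 10000)


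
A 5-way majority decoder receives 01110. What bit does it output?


Ones: 3 out of 5
Threshold: 3

1 (3/5 voted 1)


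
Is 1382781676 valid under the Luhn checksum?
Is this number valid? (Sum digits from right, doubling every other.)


Luhn sum = 46
46 mod 10 = 6

Invalid (Luhn sum mod 10 = 6)


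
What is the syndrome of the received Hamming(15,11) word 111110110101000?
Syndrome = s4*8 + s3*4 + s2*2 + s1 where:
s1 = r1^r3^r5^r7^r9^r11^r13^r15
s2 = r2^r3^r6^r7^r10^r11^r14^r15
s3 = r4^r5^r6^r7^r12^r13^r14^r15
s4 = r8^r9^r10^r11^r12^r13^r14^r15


s1=0, s2=0, s3=0, s4=1

Syndrome = 8 (error at position 8)


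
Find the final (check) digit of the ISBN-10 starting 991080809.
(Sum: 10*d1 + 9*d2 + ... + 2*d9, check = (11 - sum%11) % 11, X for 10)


Weighted sum: 277
277 mod 11 = 2

Check digit: 9


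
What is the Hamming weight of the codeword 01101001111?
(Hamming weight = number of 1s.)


Counting 1s in 01101001111

7


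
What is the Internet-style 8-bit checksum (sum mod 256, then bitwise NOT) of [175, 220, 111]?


Sum = 506 mod 256 = 250
Complement = 5

5


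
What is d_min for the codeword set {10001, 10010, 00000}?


Comparing all pairs, minimum distance: 2
Can detect 1 errors, correct 0 errors

2


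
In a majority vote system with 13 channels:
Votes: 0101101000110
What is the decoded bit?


Ones: 6 out of 13
Threshold: 7

0 (6/13 voted 1)


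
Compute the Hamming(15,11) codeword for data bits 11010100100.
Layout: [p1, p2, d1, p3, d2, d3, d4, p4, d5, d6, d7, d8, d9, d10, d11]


Parity bits: p1=0, p2=1, p3=1, p4=0

011110100100100


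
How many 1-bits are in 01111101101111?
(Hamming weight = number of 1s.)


Counting 1s in 01111101101111

11


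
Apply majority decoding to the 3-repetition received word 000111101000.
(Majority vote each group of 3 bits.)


Groups: 000, 111, 101, 000
Majority votes: 0110

0110


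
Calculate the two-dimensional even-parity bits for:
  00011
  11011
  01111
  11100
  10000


Row parities: 00011
Column parities: 11011

Row P: 00011, Col P: 11011, Corner: 0


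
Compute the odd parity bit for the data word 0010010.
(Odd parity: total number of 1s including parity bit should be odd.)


Number of 1s in data: 2
Parity bit: 1

1


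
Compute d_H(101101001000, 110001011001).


XOR: 011100010001
Count of 1s: 5

5


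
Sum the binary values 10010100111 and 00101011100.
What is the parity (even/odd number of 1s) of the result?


10010100111 = 1191
00101011100 = 348
Sum = 1539 = 11000000011
1s count = 4

even parity (4 ones in 11000000011)


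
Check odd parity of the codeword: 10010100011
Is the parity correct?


Number of 1s: 5

Yes, parity is correct (5 ones)


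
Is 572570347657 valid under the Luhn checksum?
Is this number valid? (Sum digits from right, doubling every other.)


Luhn sum = 51
51 mod 10 = 1

Invalid (Luhn sum mod 10 = 1)


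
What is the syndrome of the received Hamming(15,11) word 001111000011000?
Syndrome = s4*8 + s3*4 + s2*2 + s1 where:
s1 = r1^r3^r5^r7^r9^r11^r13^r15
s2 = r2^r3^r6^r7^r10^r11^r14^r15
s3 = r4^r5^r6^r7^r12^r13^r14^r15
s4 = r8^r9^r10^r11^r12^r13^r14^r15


s1=1, s2=1, s3=0, s4=0

Syndrome = 3 (error at position 3)


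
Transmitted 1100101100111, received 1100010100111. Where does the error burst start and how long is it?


XOR: 0000111000000

Burst at position 4, length 3


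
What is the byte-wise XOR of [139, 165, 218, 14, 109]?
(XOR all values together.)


XOR chain: 139 ^ 165 ^ 218 ^ 14 ^ 109 = 151

151


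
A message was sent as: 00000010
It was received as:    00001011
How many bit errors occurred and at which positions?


XOR: 00001001

2 error(s) at position(s): 4, 7


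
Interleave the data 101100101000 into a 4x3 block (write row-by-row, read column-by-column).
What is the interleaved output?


Matrix:
  101
  100
  101
  000
Read columns: 111000001010

111000001010


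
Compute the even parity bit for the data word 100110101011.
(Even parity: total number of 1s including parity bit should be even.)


Number of 1s in data: 7
Parity bit: 1

1


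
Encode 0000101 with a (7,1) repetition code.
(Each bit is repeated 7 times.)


Each bit -> 7 copies

0000000000000000000000000000111111100000001111111


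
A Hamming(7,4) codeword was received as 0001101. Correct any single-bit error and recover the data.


Syndrome = 6: error at position 6

Data: 0111 (corrected bit 6)


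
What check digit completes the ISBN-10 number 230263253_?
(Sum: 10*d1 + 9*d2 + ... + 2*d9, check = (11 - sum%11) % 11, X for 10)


Weighted sum: 141
141 mod 11 = 9

Check digit: 2


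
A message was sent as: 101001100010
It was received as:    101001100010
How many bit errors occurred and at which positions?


XOR: 000000000000

0 errors (received matches sent)


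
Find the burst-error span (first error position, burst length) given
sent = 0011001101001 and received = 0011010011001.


XOR: 0000011110000

Burst at position 5, length 4


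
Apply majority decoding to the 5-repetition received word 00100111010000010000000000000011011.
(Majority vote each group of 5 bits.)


Groups: 00100, 11101, 00000, 10000, 00000, 00000, 11011
Majority votes: 0100001

0100001


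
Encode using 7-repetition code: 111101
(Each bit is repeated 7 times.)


Each bit -> 7 copies

111111111111111111111111111100000001111111


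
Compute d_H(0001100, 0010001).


XOR: 0011101
Count of 1s: 4

4


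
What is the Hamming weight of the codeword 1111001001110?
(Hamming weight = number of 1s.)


Counting 1s in 1111001001110

8


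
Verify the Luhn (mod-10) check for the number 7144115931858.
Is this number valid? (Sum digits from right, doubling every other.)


Luhn sum = 60
60 mod 10 = 0

Valid (Luhn sum mod 10 = 0)


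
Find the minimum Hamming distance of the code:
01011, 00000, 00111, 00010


Comparing all pairs, minimum distance: 1
Can detect 0 errors, correct 0 errors

1


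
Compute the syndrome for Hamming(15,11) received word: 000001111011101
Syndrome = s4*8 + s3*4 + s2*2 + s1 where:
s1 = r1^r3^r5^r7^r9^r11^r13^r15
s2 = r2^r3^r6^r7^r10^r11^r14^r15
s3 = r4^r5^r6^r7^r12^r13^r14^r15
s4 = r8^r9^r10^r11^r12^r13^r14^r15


s1=1, s2=0, s3=1, s4=0

Syndrome = 5 (error at position 5)


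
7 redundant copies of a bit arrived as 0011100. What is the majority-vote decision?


Ones: 3 out of 7
Threshold: 4

0 (3/7 voted 1)


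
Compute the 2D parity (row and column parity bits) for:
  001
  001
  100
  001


Row parities: 1111
Column parities: 101

Row P: 1111, Col P: 101, Corner: 0


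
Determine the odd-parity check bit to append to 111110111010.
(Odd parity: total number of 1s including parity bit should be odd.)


Number of 1s in data: 9
Parity bit: 0

0


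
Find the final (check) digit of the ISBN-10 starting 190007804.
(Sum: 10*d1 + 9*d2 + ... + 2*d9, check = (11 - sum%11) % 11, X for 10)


Weighted sum: 166
166 mod 11 = 1

Check digit: X


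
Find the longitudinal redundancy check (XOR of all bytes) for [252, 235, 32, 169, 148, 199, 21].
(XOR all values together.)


XOR chain: 252 ^ 235 ^ 32 ^ 169 ^ 148 ^ 199 ^ 21 = 216

216


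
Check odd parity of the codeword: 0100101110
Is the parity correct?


Number of 1s: 5

Yes, parity is correct (5 ones)


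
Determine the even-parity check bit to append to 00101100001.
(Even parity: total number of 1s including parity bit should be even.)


Number of 1s in data: 4
Parity bit: 0

0


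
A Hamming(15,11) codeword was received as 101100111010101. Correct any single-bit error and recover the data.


Syndrome = 9: error at position 9

Data: 10010010101 (corrected bit 9)


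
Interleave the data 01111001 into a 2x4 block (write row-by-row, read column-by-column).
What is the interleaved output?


Matrix:
  0111
  1001
Read columns: 01101011

01101011


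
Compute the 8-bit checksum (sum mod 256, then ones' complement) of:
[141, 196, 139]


Sum = 476 mod 256 = 220
Complement = 35

35


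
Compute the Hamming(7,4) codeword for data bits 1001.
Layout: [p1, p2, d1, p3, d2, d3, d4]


Parity bits: p1=0, p2=0, p3=1

0011001


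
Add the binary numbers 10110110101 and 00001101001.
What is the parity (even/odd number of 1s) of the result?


10110110101 = 1461
00001101001 = 105
Sum = 1566 = 11000011110
1s count = 6

even parity (6 ones in 11000011110)


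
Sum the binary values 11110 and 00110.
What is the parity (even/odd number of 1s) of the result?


11110 = 30
00110 = 6
Sum = 36 = 100100
1s count = 2

even parity (2 ones in 100100)


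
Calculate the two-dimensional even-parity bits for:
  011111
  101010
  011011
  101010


Row parities: 1101
Column parities: 000100

Row P: 1101, Col P: 000100, Corner: 1


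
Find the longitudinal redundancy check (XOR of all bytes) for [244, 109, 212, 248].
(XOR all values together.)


XOR chain: 244 ^ 109 ^ 212 ^ 248 = 181

181


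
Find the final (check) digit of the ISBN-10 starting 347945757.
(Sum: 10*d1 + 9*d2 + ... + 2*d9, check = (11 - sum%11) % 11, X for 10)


Weighted sum: 291
291 mod 11 = 5

Check digit: 6


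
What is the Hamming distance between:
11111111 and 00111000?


XOR: 11000111
Count of 1s: 5

5


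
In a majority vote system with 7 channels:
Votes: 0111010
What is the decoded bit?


Ones: 4 out of 7
Threshold: 4

1 (4/7 voted 1)


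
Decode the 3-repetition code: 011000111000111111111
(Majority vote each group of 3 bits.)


Groups: 011, 000, 111, 000, 111, 111, 111
Majority votes: 1010111

1010111


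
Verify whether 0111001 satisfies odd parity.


Number of 1s: 4

No, parity error (4 ones)


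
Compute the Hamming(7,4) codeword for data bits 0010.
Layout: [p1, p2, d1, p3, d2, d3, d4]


Parity bits: p1=0, p2=1, p3=1

0101010


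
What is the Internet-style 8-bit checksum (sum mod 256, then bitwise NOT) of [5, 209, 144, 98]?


Sum = 456 mod 256 = 200
Complement = 55

55


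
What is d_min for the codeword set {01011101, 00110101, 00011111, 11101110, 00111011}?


Comparing all pairs, minimum distance: 2
Can detect 1 errors, correct 0 errors

2


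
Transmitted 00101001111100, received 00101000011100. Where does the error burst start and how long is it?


XOR: 00000001100000

Burst at position 7, length 2


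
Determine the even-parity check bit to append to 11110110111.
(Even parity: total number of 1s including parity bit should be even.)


Number of 1s in data: 9
Parity bit: 1

1


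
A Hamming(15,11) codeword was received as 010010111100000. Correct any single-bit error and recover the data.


Syndrome = 11: error at position 11

Data: 01011110000 (corrected bit 11)


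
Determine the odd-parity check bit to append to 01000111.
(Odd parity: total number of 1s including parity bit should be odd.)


Number of 1s in data: 4
Parity bit: 1

1


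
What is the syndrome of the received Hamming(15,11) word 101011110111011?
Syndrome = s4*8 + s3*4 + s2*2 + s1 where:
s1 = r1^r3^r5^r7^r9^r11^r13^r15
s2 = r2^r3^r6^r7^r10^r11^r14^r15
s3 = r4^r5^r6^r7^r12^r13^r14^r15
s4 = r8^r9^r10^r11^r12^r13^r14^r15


s1=0, s2=1, s3=0, s4=0

Syndrome = 2 (error at position 2)


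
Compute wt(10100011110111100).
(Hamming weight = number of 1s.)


Counting 1s in 10100011110111100

10


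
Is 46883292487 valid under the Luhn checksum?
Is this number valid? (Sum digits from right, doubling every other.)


Luhn sum = 60
60 mod 10 = 0

Valid (Luhn sum mod 10 = 0)


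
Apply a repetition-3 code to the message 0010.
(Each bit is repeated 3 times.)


Each bit -> 3 copies

000000111000


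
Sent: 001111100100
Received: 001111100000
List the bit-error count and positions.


XOR: 000000000100

1 error(s) at position(s): 9


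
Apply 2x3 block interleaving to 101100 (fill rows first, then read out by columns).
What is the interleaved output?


Matrix:
  101
  100
Read columns: 110010

110010


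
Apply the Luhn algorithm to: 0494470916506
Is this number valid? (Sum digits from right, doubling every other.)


Luhn sum = 58
58 mod 10 = 8

Invalid (Luhn sum mod 10 = 8)


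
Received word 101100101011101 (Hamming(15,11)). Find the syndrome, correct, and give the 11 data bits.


Syndrome = 13: error at position 13

Data: 10011011001 (corrected bit 13)
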